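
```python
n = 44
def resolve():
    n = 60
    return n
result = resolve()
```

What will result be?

Step 1: Global n = 44.
Step 2: resolve() creates local n = 60, shadowing the global.
Step 3: Returns local n = 60. result = 60

The answer is 60.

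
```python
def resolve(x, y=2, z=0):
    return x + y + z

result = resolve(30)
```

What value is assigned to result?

Step 1: resolve(30) uses defaults y = 2, z = 0.
Step 2: Returns 30 + 2 + 0 = 32.
Step 3: result = 32

The answer is 32.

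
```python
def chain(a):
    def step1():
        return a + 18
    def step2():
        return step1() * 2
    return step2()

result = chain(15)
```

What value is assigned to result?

Step 1: chain(15) captures a = 15.
Step 2: step2() calls step1() which returns 15 + 18 = 33.
Step 3: step2() returns 33 * 2 = 66

The answer is 66.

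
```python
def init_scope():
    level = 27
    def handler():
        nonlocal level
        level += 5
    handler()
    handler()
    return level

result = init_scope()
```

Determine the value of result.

Step 1: level starts at 27.
Step 2: handler() is called 2 times, each adding 5.
Step 3: level = 27 + 5 * 2 = 37

The answer is 37.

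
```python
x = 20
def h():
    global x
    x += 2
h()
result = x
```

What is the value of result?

Step 1: x = 20 globally.
Step 2: h() modifies global x: x += 2 = 22.
Step 3: result = 22

The answer is 22.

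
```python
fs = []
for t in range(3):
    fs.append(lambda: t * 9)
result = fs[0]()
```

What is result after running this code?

Step 1: All lambdas reference the same variable t (late binding).
Step 2: After the loop, t = 2. Every lambda returns t * 9.
Step 3: fs[0]() = 2 * 9 = 18

The answer is 18.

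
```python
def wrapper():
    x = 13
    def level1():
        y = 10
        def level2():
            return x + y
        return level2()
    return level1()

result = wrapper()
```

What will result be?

Step 1: x = 13 in wrapper. y = 10 in level1.
Step 2: level2() reads x = 13 and y = 10 from enclosing scopes.
Step 3: result = 13 + 10 = 23

The answer is 23.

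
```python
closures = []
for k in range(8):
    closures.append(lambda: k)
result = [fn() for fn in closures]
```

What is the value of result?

Step 1: All 8 lambdas share the same variable k.
Step 2: After the loop, k = 7.
Step 3: Each call returns 7. result = [7, 7, 7, 7, 7, 7, 7, 7]

The answer is [7, 7, 7, 7, 7, 7, 7, 7].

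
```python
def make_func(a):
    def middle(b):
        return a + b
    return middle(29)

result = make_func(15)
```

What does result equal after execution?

Step 1: make_func(15) passes a = 15.
Step 2: middle(29) has b = 29, reads a = 15 from enclosing.
Step 3: result = 15 + 29 = 44

The answer is 44.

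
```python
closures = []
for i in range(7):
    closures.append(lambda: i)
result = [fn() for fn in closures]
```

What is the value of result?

Step 1: All 7 lambdas share the same variable i.
Step 2: After the loop, i = 6.
Step 3: Each call returns 6. result = [6, 6, 6, 6, 6, 6, 6]

The answer is [6, 6, 6, 6, 6, 6, 6].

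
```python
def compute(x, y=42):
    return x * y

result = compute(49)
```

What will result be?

Step 1: compute(49) uses default y = 42.
Step 2: Returns 49 * 42 = 2058.
Step 3: result = 2058

The answer is 2058.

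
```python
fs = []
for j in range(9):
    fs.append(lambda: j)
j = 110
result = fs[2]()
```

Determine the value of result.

Step 1: Lambdas capture the variable j by reference, not by value.
Step 2: After the loop, j is reassigned to 110.
Step 3: fs[2]() looks up the current j = 110. result = 110

The answer is 110.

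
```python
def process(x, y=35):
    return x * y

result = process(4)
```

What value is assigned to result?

Step 1: process(4) uses default y = 35.
Step 2: Returns 4 * 35 = 140.
Step 3: result = 140

The answer is 140.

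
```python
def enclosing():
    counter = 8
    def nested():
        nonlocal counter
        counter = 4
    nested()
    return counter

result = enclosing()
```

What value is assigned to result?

Step 1: enclosing() sets counter = 8.
Step 2: nested() uses nonlocal to reassign counter = 4.
Step 3: result = 4

The answer is 4.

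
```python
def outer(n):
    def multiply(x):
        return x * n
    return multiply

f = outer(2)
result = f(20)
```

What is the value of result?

Step 1: outer(2) returns multiply closure with n = 2.
Step 2: f(20) computes 20 * 2 = 40.
Step 3: result = 40

The answer is 40.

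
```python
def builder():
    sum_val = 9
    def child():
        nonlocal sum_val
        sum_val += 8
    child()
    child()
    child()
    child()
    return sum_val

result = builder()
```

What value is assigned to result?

Step 1: sum_val starts at 9.
Step 2: child() is called 4 times, each adding 8.
Step 3: sum_val = 9 + 8 * 4 = 41

The answer is 41.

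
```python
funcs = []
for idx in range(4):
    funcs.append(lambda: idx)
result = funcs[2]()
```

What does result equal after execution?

Step 1: The loop creates 4 lambdas, all referencing the same variable idx.
Step 2: After the loop, idx = 3 (final value).
Step 3: funcs[2]() looks up idx at call time and finds 3. This is the late binding gotcha. result = 3

The answer is 3.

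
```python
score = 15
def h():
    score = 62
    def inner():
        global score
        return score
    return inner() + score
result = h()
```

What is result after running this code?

Step 1: Global score = 15. h() shadows with local score = 62.
Step 2: inner() uses global keyword, so inner() returns global score = 15.
Step 3: h() returns 15 + 62 = 77

The answer is 77.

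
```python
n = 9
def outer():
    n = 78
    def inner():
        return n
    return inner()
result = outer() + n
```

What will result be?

Step 1: Global n = 9. outer() shadows with n = 78.
Step 2: inner() returns enclosing n = 78. outer() = 78.
Step 3: result = 78 + global n (9) = 87

The answer is 87.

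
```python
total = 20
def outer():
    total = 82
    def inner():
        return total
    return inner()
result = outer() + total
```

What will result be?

Step 1: Global total = 20. outer() shadows with total = 82.
Step 2: inner() returns enclosing total = 82. outer() = 82.
Step 3: result = 82 + global total (20) = 102

The answer is 102.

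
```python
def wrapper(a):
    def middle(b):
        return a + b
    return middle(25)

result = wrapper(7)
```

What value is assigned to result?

Step 1: wrapper(7) passes a = 7.
Step 2: middle(25) has b = 25, reads a = 7 from enclosing.
Step 3: result = 7 + 25 = 32

The answer is 32.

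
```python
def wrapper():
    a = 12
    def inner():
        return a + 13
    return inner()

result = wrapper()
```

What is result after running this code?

Step 1: wrapper() defines a = 12.
Step 2: inner() reads a = 12 from enclosing scope, returns 12 + 13 = 25.
Step 3: result = 25

The answer is 25.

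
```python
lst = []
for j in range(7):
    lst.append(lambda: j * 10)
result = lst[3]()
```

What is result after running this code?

Step 1: All lambdas reference the same variable j (late binding).
Step 2: After the loop, j = 6. Every lambda returns j * 10.
Step 3: lst[3]() = 6 * 10 = 60

The answer is 60.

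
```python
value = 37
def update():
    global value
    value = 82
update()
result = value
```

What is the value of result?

Step 1: value = 37 globally.
Step 2: update() declares global value and sets it to 82.
Step 3: After update(), global value = 82. result = 82

The answer is 82.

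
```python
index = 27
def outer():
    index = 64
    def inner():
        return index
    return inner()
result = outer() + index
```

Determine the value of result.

Step 1: Global index = 27. outer() shadows with index = 64.
Step 2: inner() returns enclosing index = 64. outer() = 64.
Step 3: result = 64 + global index (27) = 91

The answer is 91.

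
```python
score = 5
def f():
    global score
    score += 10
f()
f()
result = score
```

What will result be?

Step 1: score = 5.
Step 2: First f(): score = 5 + 10 = 15.
Step 3: Second f(): score = 15 + 10 = 25. result = 25

The answer is 25.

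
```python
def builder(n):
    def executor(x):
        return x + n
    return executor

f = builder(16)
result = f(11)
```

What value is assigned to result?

Step 1: builder(16) creates a closure that captures n = 16.
Step 2: f(11) calls the closure with x = 11, returning 11 + 16 = 27.
Step 3: result = 27

The answer is 27.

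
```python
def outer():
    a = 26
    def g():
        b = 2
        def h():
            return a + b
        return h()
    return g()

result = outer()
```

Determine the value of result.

Step 1: outer() defines a = 26. g() defines b = 2.
Step 2: h() accesses both from enclosing scopes: a = 26, b = 2.
Step 3: result = 26 + 2 = 28

The answer is 28.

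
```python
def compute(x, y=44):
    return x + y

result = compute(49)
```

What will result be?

Step 1: compute(49) uses default y = 44.
Step 2: Returns 49 + 44 = 93.
Step 3: result = 93

The answer is 93.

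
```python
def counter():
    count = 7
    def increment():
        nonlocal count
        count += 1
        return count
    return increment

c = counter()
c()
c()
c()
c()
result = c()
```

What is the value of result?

Step 1: counter() creates closure with count = 7.
Step 2: Each c() call increments count via nonlocal. After 5 calls: 7 + 5 = 12.
Step 3: result = 12

The answer is 12.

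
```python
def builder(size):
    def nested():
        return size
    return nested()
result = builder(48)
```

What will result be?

Step 1: builder(48) binds parameter size = 48.
Step 2: nested() looks up size in enclosing scope and finds the parameter size = 48.
Step 3: result = 48

The answer is 48.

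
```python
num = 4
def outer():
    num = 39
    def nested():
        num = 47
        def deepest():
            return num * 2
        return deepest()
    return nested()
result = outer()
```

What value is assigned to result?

Step 1: deepest() looks up num through LEGB: not local, finds num = 47 in enclosing nested().
Step 2: Returns 47 * 2 = 94.
Step 3: result = 94

The answer is 94.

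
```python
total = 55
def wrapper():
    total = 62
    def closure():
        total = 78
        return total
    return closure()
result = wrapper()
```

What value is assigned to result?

Step 1: Three scopes define total: global (55), wrapper (62), closure (78).
Step 2: closure() has its own local total = 78, which shadows both enclosing and global.
Step 3: result = 78 (local wins in LEGB)

The answer is 78.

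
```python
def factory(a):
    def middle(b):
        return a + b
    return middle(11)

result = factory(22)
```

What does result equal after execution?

Step 1: factory(22) passes a = 22.
Step 2: middle(11) has b = 11, reads a = 22 from enclosing.
Step 3: result = 22 + 11 = 33

The answer is 33.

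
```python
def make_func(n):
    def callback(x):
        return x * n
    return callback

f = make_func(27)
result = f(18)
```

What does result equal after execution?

Step 1: make_func(27) creates a closure capturing n = 27.
Step 2: f(18) computes 18 * 27 = 486.
Step 3: result = 486

The answer is 486.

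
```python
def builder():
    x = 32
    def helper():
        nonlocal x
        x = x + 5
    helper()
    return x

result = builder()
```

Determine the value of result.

Step 1: builder() sets x = 32.
Step 2: helper() uses nonlocal to modify x in builder's scope: x = 32 + 5 = 37.
Step 3: builder() returns the modified x = 37

The answer is 37.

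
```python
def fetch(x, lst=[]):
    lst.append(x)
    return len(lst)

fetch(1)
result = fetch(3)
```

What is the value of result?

Step 1: Mutable default list persists between calls.
Step 2: First call: lst = [1], len = 1. Second call: lst = [1, 3], len = 2.
Step 3: result = 2

The answer is 2.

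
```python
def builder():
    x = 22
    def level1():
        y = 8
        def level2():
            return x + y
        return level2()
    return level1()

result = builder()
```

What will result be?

Step 1: x = 22 in builder. y = 8 in level1.
Step 2: level2() reads x = 22 and y = 8 from enclosing scopes.
Step 3: result = 22 + 8 = 30

The answer is 30.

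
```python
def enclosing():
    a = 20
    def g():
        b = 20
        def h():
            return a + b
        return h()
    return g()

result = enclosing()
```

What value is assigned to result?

Step 1: enclosing() defines a = 20. g() defines b = 20.
Step 2: h() accesses both from enclosing scopes: a = 20, b = 20.
Step 3: result = 20 + 20 = 40

The answer is 40.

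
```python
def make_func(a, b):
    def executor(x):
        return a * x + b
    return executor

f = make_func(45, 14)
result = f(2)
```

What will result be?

Step 1: make_func(45, 14) captures a = 45, b = 14.
Step 2: f(2) computes 45 * 2 + 14 = 104.
Step 3: result = 104

The answer is 104.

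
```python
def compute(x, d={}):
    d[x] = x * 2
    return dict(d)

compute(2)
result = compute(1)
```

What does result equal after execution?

Step 1: Mutable default dict is shared across calls.
Step 2: First call adds 2: 4. Second call adds 1: 2.
Step 3: result = {2: 4, 1: 2}

The answer is {2: 4, 1: 2}.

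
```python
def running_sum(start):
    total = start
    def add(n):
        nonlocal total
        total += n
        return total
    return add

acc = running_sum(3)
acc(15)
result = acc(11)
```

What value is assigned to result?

Step 1: running_sum(3) creates closure with total = 3.
Step 2: First acc(15): total = 3 + 15 = 18.
Step 3: Second acc(11): total = 18 + 11 = 29. result = 29

The answer is 29.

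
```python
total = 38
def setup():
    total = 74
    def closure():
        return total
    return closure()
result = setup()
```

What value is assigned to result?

Step 1: total = 38 globally, but setup() defines total = 74 locally.
Step 2: closure() looks up total. Not in local scope, so checks enclosing scope (setup) and finds total = 74.
Step 3: result = 74

The answer is 74.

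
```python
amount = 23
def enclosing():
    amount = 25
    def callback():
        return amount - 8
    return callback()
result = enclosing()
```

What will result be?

Step 1: enclosing() shadows global amount with amount = 25.
Step 2: callback() finds amount = 25 in enclosing scope, computes 25 - 8 = 17.
Step 3: result = 17

The answer is 17.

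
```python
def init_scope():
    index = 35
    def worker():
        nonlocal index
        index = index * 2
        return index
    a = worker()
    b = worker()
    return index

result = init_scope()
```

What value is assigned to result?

Step 1: index starts at 35.
Step 2: First worker(): index = 35 * 2 = 70.
Step 3: Second worker(): index = 70 * 2 = 140.
Step 4: result = 140

The answer is 140.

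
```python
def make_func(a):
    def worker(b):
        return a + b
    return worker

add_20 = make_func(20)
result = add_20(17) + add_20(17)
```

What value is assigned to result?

Step 1: add_20 captures a = 20.
Step 2: add_20(17) = 20 + 17 = 37, called twice.
Step 3: result = 37 + 37 = 74

The answer is 74.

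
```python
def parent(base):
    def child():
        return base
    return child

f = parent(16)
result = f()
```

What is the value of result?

Step 1: parent(16) creates closure capturing base = 16.
Step 2: f() returns the captured base = 16.
Step 3: result = 16

The answer is 16.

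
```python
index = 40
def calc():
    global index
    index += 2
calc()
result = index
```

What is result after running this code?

Step 1: index = 40 globally.
Step 2: calc() modifies global index: index += 2 = 42.
Step 3: result = 42

The answer is 42.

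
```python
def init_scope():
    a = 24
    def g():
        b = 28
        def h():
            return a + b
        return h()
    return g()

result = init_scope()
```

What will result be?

Step 1: init_scope() defines a = 24. g() defines b = 28.
Step 2: h() accesses both from enclosing scopes: a = 24, b = 28.
Step 3: result = 24 + 28 = 52

The answer is 52.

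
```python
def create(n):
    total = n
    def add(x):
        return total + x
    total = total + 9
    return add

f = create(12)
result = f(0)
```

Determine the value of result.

Step 1: create(12) sets total = 12, then total = 12 + 9 = 21.
Step 2: Closures capture by reference, so add sees total = 21.
Step 3: f(0) returns 21 + 0 = 21

The answer is 21.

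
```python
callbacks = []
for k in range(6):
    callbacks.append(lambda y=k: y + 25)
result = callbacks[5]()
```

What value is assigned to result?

Step 1: Default argument y=k captures k's value at definition time.
Step 2: callbacks[5] was defined when k = 5, so y defaults to 5.
Step 3: result = 5 + 25 = 30 (default arg fixes the late binding issue)

The answer is 30.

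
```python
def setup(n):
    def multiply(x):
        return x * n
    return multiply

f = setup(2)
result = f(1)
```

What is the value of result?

Step 1: setup(2) returns multiply closure with n = 2.
Step 2: f(1) computes 1 * 2 = 2.
Step 3: result = 2

The answer is 2.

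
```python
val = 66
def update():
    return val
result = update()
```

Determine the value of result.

Step 1: val = 66 is defined in the global scope.
Step 2: update() looks up val. No local val exists, so Python checks the global scope via LEGB rule and finds val = 66.
Step 3: result = 66

The answer is 66.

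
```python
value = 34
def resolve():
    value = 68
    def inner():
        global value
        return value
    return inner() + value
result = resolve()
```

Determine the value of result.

Step 1: Global value = 34. resolve() shadows with local value = 68.
Step 2: inner() uses global keyword, so inner() returns global value = 34.
Step 3: resolve() returns 34 + 68 = 102

The answer is 102.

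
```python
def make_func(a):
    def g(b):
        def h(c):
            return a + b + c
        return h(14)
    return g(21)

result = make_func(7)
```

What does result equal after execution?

Step 1: a = 7, b = 21, c = 14 across three nested scopes.
Step 2: h() accesses all three via LEGB rule.
Step 3: result = 7 + 21 + 14 = 42

The answer is 42.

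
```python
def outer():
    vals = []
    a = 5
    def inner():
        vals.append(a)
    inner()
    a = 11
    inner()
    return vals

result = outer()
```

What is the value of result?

Step 1: a = 5. inner() appends current a to vals.
Step 2: First inner(): appends 5. Then a = 11.
Step 3: Second inner(): appends 11 (closure sees updated a). result = [5, 11]

The answer is [5, 11].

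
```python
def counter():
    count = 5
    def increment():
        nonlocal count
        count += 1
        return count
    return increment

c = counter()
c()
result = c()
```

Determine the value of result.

Step 1: counter() creates closure with count = 5.
Step 2: Each c() call increments count via nonlocal. After 2 calls: 5 + 2 = 7.
Step 3: result = 7

The answer is 7.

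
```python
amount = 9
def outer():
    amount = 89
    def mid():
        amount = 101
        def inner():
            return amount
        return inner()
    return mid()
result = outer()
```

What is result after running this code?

Step 1: Three levels of shadowing: global 9, outer 89, mid 101.
Step 2: inner() finds amount = 101 in enclosing mid() scope.
Step 3: result = 101

The answer is 101.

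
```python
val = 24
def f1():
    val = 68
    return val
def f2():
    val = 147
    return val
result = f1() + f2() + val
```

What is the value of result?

Step 1: Each function shadows global val with its own local.
Step 2: f1() returns 68, f2() returns 147.
Step 3: Global val = 24 is unchanged. result = 68 + 147 + 24 = 239

The answer is 239.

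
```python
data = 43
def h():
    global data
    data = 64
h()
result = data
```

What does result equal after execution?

Step 1: data = 43 globally.
Step 2: h() declares global data and sets it to 64.
Step 3: After h(), global data = 64. result = 64

The answer is 64.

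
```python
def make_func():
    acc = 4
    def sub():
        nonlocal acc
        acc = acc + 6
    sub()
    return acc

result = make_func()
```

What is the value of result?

Step 1: make_func() sets acc = 4.
Step 2: sub() uses nonlocal to modify acc in make_func's scope: acc = 4 + 6 = 10.
Step 3: make_func() returns the modified acc = 10

The answer is 10.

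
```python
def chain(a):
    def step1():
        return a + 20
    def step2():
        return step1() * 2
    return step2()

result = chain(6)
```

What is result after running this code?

Step 1: chain(6) captures a = 6.
Step 2: step2() calls step1() which returns 6 + 20 = 26.
Step 3: step2() returns 26 * 2 = 52

The answer is 52.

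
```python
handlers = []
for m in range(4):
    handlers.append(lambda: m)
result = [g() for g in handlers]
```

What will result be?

Step 1: All 4 lambdas share the same variable m.
Step 2: After the loop, m = 3.
Step 3: Each call returns 3. result = [3, 3, 3, 3]

The answer is [3, 3, 3, 3].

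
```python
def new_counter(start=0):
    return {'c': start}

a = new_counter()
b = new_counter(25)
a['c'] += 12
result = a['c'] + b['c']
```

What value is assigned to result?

Step 1: new_counter() returns a new dict each call (immutable default 0).
Step 2: a = {'c': 0}, b = {'c': 25}.
Step 3: a['c'] += 12 = 12. result = 12 + 25 = 37

The answer is 37.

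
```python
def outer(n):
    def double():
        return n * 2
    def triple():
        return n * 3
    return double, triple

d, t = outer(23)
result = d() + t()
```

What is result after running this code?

Step 1: Both closures capture the same n = 23.
Step 2: d() = 23 * 2 = 46, t() = 23 * 3 = 69.
Step 3: result = 46 + 69 = 115

The answer is 115.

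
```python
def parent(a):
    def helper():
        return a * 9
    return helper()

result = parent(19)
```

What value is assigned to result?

Step 1: parent(19) binds parameter a = 19.
Step 2: helper() accesses a = 19 from enclosing scope.
Step 3: result = 19 * 9 = 171

The answer is 171.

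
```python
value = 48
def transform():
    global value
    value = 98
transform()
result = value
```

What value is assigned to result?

Step 1: value = 48 globally.
Step 2: transform() declares global value and sets it to 98.
Step 3: After transform(), global value = 98. result = 98

The answer is 98.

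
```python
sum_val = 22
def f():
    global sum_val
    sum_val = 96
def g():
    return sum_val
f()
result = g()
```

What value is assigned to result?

Step 1: sum_val = 22.
Step 2: f() sets global sum_val = 96.
Step 3: g() reads global sum_val = 96. result = 96

The answer is 96.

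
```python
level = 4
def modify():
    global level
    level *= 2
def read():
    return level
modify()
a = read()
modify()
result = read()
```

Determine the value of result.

Step 1: level = 4.
Step 2: First modify(): level = 4 * 2 = 8.
Step 3: Second modify(): level = 8 * 2 = 16.
Step 4: read() returns 16

The answer is 16.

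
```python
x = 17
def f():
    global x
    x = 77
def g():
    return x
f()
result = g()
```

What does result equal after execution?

Step 1: x = 17.
Step 2: f() sets global x = 77.
Step 3: g() reads global x = 77. result = 77

The answer is 77.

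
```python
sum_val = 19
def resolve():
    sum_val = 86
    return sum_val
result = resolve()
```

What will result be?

Step 1: Global sum_val = 19.
Step 2: resolve() creates local sum_val = 86, shadowing the global.
Step 3: Returns local sum_val = 86. result = 86

The answer is 86.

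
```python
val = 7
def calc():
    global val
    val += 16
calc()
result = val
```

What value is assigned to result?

Step 1: val = 7 globally.
Step 2: calc() modifies global val: val += 16 = 23.
Step 3: result = 23

The answer is 23.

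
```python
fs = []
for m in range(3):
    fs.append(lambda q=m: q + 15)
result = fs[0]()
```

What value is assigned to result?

Step 1: Default argument q=m captures m's value at definition time.
Step 2: fs[0] was defined when m = 0, so q defaults to 0.
Step 3: result = 0 + 15 = 15 (default arg fixes the late binding issue)

The answer is 15.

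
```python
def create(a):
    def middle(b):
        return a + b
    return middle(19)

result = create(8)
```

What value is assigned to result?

Step 1: create(8) passes a = 8.
Step 2: middle(19) has b = 19, reads a = 8 from enclosing.
Step 3: result = 8 + 19 = 27

The answer is 27.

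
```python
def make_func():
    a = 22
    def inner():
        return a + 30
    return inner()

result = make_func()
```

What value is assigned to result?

Step 1: make_func() defines a = 22.
Step 2: inner() reads a = 22 from enclosing scope, returns 22 + 30 = 52.
Step 3: result = 52

The answer is 52.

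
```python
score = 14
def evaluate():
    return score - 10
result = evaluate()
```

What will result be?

Step 1: score = 14 is defined globally.
Step 2: evaluate() looks up score from global scope = 14, then computes 14 - 10 = 4.
Step 3: result = 4

The answer is 4.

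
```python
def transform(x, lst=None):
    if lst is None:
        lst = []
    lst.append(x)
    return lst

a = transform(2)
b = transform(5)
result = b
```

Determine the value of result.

Step 1: None default with guard creates a NEW list each call.
Step 2: a = [2] (fresh list). b = [5] (another fresh list).
Step 3: result = [5] (this is the fix for mutable default)

The answer is [5].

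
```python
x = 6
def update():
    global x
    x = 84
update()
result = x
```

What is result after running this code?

Step 1: x = 6 globally.
Step 2: update() declares global x and sets it to 84.
Step 3: After update(), global x = 84. result = 84

The answer is 84.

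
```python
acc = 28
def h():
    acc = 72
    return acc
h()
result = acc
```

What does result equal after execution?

Step 1: Global acc = 28.
Step 2: h() creates local acc = 72 (shadow, not modification).
Step 3: After h() returns, global acc is unchanged. result = 28

The answer is 28.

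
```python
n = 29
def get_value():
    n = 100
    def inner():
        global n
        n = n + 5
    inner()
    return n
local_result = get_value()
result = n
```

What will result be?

Step 1: Global n = 29. get_value() creates local n = 100.
Step 2: inner() declares global n and adds 5: global n = 29 + 5 = 34.
Step 3: get_value() returns its local n = 100 (unaffected by inner).
Step 4: result = global n = 34

The answer is 34.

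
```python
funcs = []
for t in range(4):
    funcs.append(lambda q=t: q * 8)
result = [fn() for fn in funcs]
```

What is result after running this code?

Step 1: Default arg q=t captures t at each iteration.
Step 2: funcs[k] has q defaulting to k, returns k * 8.
Step 3: result = [0, 8, 16, 24]

The answer is [0, 8, 16, 24].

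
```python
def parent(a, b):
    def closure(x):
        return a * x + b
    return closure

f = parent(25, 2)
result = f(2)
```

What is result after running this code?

Step 1: parent(25, 2) captures a = 25, b = 2.
Step 2: f(2) computes 25 * 2 + 2 = 52.
Step 3: result = 52

The answer is 52.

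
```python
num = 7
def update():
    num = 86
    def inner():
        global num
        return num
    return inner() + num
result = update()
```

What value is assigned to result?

Step 1: Global num = 7. update() shadows with local num = 86.
Step 2: inner() uses global keyword, so inner() returns global num = 7.
Step 3: update() returns 7 + 86 = 93

The answer is 93.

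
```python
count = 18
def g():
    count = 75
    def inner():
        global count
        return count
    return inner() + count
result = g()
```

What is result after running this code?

Step 1: Global count = 18. g() shadows with local count = 75.
Step 2: inner() uses global keyword, so inner() returns global count = 18.
Step 3: g() returns 18 + 75 = 93

The answer is 93.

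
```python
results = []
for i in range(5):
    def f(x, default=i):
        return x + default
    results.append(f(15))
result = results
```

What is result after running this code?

Step 1: Default argument default=i is evaluated at function definition time.
Step 2: Each iteration creates f with default = current i value.
Step 3: f(15) returns 15 + default. results = [15, 16, 17, 18, 19]

The answer is [15, 16, 17, 18, 19].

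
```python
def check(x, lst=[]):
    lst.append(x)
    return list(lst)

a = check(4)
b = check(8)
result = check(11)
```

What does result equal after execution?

Step 1: Default list is shared. list() creates copies for return values.
Step 2: Internal list grows: [4] -> [4, 8] -> [4, 8, 11].
Step 3: result = [4, 8, 11]

The answer is [4, 8, 11].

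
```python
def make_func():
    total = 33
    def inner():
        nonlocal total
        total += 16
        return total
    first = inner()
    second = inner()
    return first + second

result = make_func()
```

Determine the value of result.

Step 1: total starts at 33.
Step 2: First call: total = 33 + 16 = 49, returns 49.
Step 3: Second call: total = 49 + 16 = 65, returns 65.
Step 4: result = 49 + 65 = 114

The answer is 114.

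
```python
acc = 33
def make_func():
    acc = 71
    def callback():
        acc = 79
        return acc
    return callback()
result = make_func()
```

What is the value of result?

Step 1: Three scopes define acc: global (33), make_func (71), callback (79).
Step 2: callback() has its own local acc = 79, which shadows both enclosing and global.
Step 3: result = 79 (local wins in LEGB)

The answer is 79.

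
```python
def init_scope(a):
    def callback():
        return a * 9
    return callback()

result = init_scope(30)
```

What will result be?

Step 1: init_scope(30) binds parameter a = 30.
Step 2: callback() accesses a = 30 from enclosing scope.
Step 3: result = 30 * 9 = 270

The answer is 270.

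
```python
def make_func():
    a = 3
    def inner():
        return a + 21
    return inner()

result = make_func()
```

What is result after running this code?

Step 1: make_func() defines a = 3.
Step 2: inner() reads a = 3 from enclosing scope, returns 3 + 21 = 24.
Step 3: result = 24

The answer is 24.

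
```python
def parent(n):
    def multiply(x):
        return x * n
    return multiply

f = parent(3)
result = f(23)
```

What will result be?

Step 1: parent(3) returns multiply closure with n = 3.
Step 2: f(23) computes 23 * 3 = 69.
Step 3: result = 69

The answer is 69.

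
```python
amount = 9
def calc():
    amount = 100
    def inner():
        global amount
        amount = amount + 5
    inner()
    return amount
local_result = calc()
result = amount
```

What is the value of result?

Step 1: Global amount = 9. calc() creates local amount = 100.
Step 2: inner() declares global amount and adds 5: global amount = 9 + 5 = 14.
Step 3: calc() returns its local amount = 100 (unaffected by inner).
Step 4: result = global amount = 14

The answer is 14.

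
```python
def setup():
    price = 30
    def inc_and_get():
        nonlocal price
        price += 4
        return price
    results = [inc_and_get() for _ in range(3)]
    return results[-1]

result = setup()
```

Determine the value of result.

Step 1: price = 30.
Step 2: Three calls to inc_and_get(), each adding 4.
Step 3: Last value = 30 + 4 * 3 = 42

The answer is 42.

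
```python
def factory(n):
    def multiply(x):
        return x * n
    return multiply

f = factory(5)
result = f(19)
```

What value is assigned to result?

Step 1: factory(5) returns multiply closure with n = 5.
Step 2: f(19) computes 19 * 5 = 95.
Step 3: result = 95

The answer is 95.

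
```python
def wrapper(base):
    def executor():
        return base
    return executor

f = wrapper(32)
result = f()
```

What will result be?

Step 1: wrapper(32) creates closure capturing base = 32.
Step 2: f() returns the captured base = 32.
Step 3: result = 32

The answer is 32.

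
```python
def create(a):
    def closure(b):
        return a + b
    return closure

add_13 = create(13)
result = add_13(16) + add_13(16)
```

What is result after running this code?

Step 1: add_13 captures a = 13.
Step 2: add_13(16) = 13 + 16 = 29, called twice.
Step 3: result = 29 + 29 = 58

The answer is 58.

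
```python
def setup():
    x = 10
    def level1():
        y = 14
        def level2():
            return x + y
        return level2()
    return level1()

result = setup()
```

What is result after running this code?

Step 1: x = 10 in setup. y = 14 in level1.
Step 2: level2() reads x = 10 and y = 14 from enclosing scopes.
Step 3: result = 10 + 14 = 24

The answer is 24.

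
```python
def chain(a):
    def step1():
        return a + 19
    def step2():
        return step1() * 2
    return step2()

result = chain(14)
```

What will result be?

Step 1: chain(14) captures a = 14.
Step 2: step2() calls step1() which returns 14 + 19 = 33.
Step 3: step2() returns 33 * 2 = 66

The answer is 66.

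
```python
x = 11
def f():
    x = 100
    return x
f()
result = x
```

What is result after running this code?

Step 1: Global x = 11.
Step 2: f() creates local x = 100 (shadow, not modification).
Step 3: After f() returns, global x is unchanged. result = 11

The answer is 11.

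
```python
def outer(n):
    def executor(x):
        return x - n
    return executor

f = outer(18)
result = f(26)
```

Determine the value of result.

Step 1: outer(18) creates a closure capturing n = 18.
Step 2: f(26) computes 26 - 18 = 8.
Step 3: result = 8

The answer is 8.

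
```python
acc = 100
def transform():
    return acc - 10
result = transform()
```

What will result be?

Step 1: acc = 100 is defined globally.
Step 2: transform() looks up acc from global scope = 100, then computes 100 - 10 = 90.
Step 3: result = 90

The answer is 90.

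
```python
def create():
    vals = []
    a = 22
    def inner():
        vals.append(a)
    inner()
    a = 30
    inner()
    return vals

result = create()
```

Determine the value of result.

Step 1: a = 22. inner() appends current a to vals.
Step 2: First inner(): appends 22. Then a = 30.
Step 3: Second inner(): appends 30 (closure sees updated a). result = [22, 30]

The answer is [22, 30].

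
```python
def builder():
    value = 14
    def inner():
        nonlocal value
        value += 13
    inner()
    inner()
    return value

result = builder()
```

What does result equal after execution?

Step 1: value starts at 14.
Step 2: inner() is called 2 times, each adding 13.
Step 3: value = 14 + 13 * 2 = 40

The answer is 40.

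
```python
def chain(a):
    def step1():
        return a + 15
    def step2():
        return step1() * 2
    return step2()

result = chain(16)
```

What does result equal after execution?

Step 1: chain(16) captures a = 16.
Step 2: step2() calls step1() which returns 16 + 15 = 31.
Step 3: step2() returns 31 * 2 = 62

The answer is 62.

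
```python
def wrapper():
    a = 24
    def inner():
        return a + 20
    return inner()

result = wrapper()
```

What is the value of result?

Step 1: wrapper() defines a = 24.
Step 2: inner() reads a = 24 from enclosing scope, returns 24 + 20 = 44.
Step 3: result = 44

The answer is 44.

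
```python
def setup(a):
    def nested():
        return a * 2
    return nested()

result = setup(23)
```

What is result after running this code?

Step 1: setup(23) binds parameter a = 23.
Step 2: nested() accesses a = 23 from enclosing scope.
Step 3: result = 23 * 2 = 46

The answer is 46.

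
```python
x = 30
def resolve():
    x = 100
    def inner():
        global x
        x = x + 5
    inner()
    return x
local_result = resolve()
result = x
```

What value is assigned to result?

Step 1: Global x = 30. resolve() creates local x = 100.
Step 2: inner() declares global x and adds 5: global x = 30 + 5 = 35.
Step 3: resolve() returns its local x = 100 (unaffected by inner).
Step 4: result = global x = 35

The answer is 35.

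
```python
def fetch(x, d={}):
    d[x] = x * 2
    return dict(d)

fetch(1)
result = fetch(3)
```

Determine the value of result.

Step 1: Mutable default dict is shared across calls.
Step 2: First call adds 1: 2. Second call adds 3: 6.
Step 3: result = {1: 2, 3: 6}

The answer is {1: 2, 3: 6}.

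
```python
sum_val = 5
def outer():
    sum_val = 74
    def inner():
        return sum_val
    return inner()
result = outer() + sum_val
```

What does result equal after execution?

Step 1: Global sum_val = 5. outer() shadows with sum_val = 74.
Step 2: inner() returns enclosing sum_val = 74. outer() = 74.
Step 3: result = 74 + global sum_val (5) = 79

The answer is 79.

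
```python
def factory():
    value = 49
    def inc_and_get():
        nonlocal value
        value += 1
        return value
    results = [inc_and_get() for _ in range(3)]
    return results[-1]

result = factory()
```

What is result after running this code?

Step 1: value = 49.
Step 2: Three calls to inc_and_get(), each adding 1.
Step 3: Last value = 49 + 1 * 3 = 52

The answer is 52.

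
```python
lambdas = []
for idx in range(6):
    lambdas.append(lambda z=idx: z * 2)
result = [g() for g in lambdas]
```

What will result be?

Step 1: Default arg z=idx captures idx at each iteration.
Step 2: lambdas[k] has z defaulting to k, returns k * 2.
Step 3: result = [0, 2, 4, 6, 8, 10]

The answer is [0, 2, 4, 6, 8, 10].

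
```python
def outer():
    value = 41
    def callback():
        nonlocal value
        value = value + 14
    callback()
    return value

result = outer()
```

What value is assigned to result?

Step 1: outer() sets value = 41.
Step 2: callback() uses nonlocal to modify value in outer's scope: value = 41 + 14 = 55.
Step 3: outer() returns the modified value = 55

The answer is 55.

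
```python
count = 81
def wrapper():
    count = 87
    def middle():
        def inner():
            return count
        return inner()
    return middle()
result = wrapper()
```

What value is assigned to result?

Step 1: wrapper() defines count = 87. middle() and inner() have no local count.
Step 2: inner() checks local (none), enclosing middle() (none), enclosing wrapper() and finds count = 87.
Step 3: result = 87

The answer is 87.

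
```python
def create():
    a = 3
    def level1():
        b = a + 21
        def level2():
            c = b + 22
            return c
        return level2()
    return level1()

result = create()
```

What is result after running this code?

Step 1: a = 3. b = a + 21 = 24.
Step 2: c = b + 22 = 24 + 22 = 46.
Step 3: result = 46

The answer is 46.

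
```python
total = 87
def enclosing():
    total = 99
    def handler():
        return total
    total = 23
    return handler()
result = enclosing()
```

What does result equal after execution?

Step 1: enclosing() sets total = 99, then later total = 23.
Step 2: handler() is called after total is reassigned to 23. Closures capture variables by reference, not by value.
Step 3: result = 23

The answer is 23.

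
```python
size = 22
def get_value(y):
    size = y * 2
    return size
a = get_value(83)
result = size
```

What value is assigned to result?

Step 1: Global size = 22.
Step 2: get_value(83) creates local size = 83 * 2 = 166.
Step 3: Global size unchanged because no global keyword. result = 22

The answer is 22.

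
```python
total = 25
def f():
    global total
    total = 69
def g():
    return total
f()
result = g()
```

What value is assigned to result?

Step 1: total = 25.
Step 2: f() sets global total = 69.
Step 3: g() reads global total = 69. result = 69

The answer is 69.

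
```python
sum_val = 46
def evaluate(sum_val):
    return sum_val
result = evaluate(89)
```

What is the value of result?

Step 1: Global sum_val = 46.
Step 2: evaluate(89) takes parameter sum_val = 89, which shadows the global.
Step 3: result = 89

The answer is 89.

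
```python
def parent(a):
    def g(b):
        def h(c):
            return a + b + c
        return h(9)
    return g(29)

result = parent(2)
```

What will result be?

Step 1: a = 2, b = 29, c = 9 across three nested scopes.
Step 2: h() accesses all three via LEGB rule.
Step 3: result = 2 + 29 + 9 = 40

The answer is 40.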